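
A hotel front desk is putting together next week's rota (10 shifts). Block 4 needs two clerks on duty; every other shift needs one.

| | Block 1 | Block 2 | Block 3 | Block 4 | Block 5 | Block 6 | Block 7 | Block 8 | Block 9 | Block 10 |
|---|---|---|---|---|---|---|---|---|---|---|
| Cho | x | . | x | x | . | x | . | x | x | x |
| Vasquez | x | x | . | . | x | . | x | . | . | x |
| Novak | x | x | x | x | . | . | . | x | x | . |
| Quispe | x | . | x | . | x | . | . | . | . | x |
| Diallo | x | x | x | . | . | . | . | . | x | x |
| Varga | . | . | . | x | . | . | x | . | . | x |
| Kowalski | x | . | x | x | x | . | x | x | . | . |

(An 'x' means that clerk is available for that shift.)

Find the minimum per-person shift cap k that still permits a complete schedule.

With 7 clerks and 11 worker-slots to fill, someone must work at least ⌈11/7⌉ = 2 shifts, so k ≥ 2.
k = 2 works: Block 1→Quispe, Block 2→Vasquez, Block 3→Novak, Block 4→Varga+Kowalski, Block 5→Vasquez, Block 6→Cho, Block 7→Varga, Block 8→Cho, Block 9→Novak, Block 10→Quispe.
Loads: Cho 2, Vasquez 2, Novak 2, Quispe 2, Diallo 0, Varga 2, Kowalski 1 — all ≤ 2.

2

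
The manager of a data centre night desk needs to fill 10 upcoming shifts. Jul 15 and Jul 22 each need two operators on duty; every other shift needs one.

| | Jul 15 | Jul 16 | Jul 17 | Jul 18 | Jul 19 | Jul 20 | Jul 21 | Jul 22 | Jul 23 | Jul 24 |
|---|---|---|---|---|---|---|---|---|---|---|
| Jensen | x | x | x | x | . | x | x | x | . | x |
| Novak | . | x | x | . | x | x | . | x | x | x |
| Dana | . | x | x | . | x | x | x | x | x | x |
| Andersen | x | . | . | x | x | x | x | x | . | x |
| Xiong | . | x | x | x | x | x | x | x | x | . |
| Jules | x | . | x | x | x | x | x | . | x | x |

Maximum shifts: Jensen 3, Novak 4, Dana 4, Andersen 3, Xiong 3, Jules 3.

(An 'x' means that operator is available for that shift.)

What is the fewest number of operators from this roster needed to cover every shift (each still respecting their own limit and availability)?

4

12 slots to fill and no one can take more than 4, so at least ⌈12/4⌉ = 3 operators are needed.
Any 3 operators together have capacity at most 4+4+3 = 11 < 12 slots, so 3 can never suffice.
Jensen, Novak, Dana, and Andersen alone can cover everything: Jul 15→Jensen+Andersen, Jul 16→Jensen, Jul 17→Novak, Jul 18→Jensen, Jul 19→Novak, Jul 20→Novak, Jul 21→Dana, Jul 22→Dana+Andersen, Jul 23→Novak, Jul 24→Dana.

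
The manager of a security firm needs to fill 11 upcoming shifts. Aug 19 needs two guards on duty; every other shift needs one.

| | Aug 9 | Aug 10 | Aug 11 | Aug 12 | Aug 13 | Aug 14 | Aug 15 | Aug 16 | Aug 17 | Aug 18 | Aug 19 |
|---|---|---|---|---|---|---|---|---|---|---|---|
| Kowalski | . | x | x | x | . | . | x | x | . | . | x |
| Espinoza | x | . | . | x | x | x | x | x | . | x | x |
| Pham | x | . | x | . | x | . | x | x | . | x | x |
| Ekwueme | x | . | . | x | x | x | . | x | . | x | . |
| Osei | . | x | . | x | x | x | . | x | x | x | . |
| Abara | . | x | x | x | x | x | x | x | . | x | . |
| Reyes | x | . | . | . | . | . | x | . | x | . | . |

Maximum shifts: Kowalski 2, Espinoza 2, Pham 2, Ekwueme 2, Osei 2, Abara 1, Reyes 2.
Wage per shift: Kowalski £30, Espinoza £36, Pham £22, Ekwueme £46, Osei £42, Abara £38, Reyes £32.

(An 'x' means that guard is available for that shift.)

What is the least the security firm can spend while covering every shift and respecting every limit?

£408

Picking the cheapest available guard for each shift independently would cost £312, but that ignores the shift limits.
An optimal schedule: Aug 9→Reyes, Aug 10→Kowalski, Aug 11→Pham, Aug 12→Espinoza, Aug 13→Osei, Aug 14→Espinoza, Aug 15→Abara, Aug 16→Ekwueme, Aug 17→Reyes, Aug 18→Osei, Aug 19→Pham+Kowalski.
Total: 32 + 30 + 22 + 36 + 42 + 36 + 38 + 46 + 32 + 42 + 22 + 30 = £408.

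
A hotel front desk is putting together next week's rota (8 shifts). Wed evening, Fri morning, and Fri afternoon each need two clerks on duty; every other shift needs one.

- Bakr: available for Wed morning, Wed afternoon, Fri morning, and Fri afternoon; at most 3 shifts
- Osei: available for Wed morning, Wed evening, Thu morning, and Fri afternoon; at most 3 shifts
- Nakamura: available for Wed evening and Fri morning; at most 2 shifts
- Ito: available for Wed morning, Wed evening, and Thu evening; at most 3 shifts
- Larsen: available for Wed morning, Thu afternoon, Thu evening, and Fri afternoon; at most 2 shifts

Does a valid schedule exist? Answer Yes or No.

Wed afternoon can only be covered by Bakr, so that assignment is forced.
Thu morning can only be covered by Osei, so that assignment is forced.
Thu afternoon can only be covered by Larsen, so that assignment is forced.
One valid schedule: Wed morning→Ito, Wed afternoon→Bakr, Wed evening→Osei+Nakamura, Thu morning→Osei, Thu afternoon→Larsen, Thu evening→Ito, Fri morning→Bakr+Nakamura, Fri afternoon→Bakr+Osei.
Loads: Bakr 3/3, Osei 3/3, Nakamura 2/2, Ito 2/3, Larsen 1/2 — all within limits.

Yes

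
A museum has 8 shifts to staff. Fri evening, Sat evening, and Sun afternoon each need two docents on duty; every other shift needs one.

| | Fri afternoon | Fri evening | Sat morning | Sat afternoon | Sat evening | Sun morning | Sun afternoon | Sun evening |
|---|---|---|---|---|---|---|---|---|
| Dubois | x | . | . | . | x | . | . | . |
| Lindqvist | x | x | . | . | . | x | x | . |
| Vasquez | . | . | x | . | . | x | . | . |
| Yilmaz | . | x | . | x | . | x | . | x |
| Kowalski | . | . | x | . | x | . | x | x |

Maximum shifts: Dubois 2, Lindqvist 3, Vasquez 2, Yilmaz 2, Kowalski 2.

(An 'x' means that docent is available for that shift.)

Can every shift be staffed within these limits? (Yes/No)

Total capacity is 11 and 11 slots are needed, so capacity alone doesn't rule it out.
Shifts {Fri evening, Sat afternoon, Sat evening, Sun afternoon, Sun evening} need 8 worker-slots in total, but the docents available for any of those shifts (Dubois, Lindqvist, Yilmaz, and Kowalski) can supply at most 7 among them. So no valid schedule exists.

No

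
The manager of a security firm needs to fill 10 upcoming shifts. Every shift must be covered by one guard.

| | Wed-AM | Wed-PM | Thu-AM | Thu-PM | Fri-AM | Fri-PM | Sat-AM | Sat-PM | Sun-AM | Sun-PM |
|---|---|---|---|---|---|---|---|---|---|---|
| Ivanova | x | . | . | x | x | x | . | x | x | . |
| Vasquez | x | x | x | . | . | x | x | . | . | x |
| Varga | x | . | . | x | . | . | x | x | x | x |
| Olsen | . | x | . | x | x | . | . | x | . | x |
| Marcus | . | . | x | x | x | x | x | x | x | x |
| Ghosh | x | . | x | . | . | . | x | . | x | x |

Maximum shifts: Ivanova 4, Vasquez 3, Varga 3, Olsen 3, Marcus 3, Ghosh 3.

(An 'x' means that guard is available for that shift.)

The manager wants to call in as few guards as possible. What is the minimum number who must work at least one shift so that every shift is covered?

3

10 slots to fill and no one can take more than 4, so at least ⌈10/4⌉ = 3 guards are needed.
Ivanova, Vasquez, and Varga alone can cover everything: Wed-AM→Varga, Wed-PM→Vasquez, Thu-AM→Vasquez, Thu-PM→Ivanova, Fri-AM→Ivanova, Fri-PM→Ivanova, Sat-AM→Vasquez, Sat-PM→Ivanova, Sun-AM→Varga, Sun-PM→Varga.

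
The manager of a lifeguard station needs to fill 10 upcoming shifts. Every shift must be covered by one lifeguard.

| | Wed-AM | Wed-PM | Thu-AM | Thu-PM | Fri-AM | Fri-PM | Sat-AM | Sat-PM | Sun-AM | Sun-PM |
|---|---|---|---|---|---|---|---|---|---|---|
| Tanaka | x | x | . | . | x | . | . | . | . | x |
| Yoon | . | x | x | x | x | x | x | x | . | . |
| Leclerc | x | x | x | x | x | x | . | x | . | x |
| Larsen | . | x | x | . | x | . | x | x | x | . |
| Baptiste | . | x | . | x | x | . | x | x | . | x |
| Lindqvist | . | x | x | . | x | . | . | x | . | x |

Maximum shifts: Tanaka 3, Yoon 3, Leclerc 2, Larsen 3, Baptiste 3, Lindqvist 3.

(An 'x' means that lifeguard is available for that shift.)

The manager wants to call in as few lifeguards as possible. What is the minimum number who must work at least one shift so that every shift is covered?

4

10 slots to fill and no one can take more than 3, so at least ⌈10/3⌉ = 4 lifeguards are needed.
Tanaka, Yoon, Leclerc, and Larsen alone can cover everything: Wed-AM→Tanaka, Wed-PM→Tanaka, Thu-AM→Leclerc, Thu-PM→Yoon, Fri-AM→Larsen, Fri-PM→Yoon, Sat-AM→Yoon, Sat-PM→Leclerc, Sun-AM→Larsen, Sun-PM→Tanaka.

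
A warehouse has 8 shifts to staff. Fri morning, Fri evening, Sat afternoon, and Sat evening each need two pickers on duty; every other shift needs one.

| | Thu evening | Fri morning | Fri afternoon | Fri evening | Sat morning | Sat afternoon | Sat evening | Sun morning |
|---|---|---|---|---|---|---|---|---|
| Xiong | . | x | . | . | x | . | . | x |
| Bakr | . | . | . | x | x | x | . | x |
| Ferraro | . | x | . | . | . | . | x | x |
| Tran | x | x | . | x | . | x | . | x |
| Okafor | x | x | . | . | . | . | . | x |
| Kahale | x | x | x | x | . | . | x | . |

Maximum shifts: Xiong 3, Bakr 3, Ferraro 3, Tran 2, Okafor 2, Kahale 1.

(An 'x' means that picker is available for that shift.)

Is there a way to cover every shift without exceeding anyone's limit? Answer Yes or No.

No

Total capacity is 14 and 12 slots are needed, so capacity alone doesn't rule it out.
Shifts {Fri afternoon, Sat evening} need 3 worker-slots in total, but the pickers available for any of those shifts (Ferraro and Kahale) can supply at most 2 among them. So no valid schedule exists.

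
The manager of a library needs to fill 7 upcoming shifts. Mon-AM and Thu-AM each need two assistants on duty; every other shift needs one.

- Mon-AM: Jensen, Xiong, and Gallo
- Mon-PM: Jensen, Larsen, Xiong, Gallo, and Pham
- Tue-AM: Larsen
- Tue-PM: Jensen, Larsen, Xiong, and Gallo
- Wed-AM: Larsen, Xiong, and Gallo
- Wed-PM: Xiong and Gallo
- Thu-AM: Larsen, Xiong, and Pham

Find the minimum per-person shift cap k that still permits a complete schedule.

With 5 assistants and 9 worker-slots to fill, someone must work at least ⌈9/5⌉ = 2 shifts, so k ≥ 2.
k = 2 works: Mon-AM→Jensen+Xiong, Mon-PM→Gallo, Tue-AM→Larsen, Tue-PM→Jensen, Wed-AM→Gallo, Wed-PM→Xiong, Thu-AM→Larsen+Pham.
Loads: Jensen 2, Larsen 2, Xiong 2, Gallo 2, Pham 1 — all ≤ 2.

2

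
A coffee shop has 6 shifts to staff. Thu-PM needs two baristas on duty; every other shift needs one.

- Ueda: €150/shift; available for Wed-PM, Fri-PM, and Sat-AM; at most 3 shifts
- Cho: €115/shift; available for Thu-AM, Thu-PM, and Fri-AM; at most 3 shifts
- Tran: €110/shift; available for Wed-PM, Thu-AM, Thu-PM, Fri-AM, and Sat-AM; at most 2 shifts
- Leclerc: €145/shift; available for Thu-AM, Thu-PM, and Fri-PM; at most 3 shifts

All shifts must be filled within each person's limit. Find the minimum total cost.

€855

Picking the cheapest available barista for each shift independently would cost €810, but that ignores the shift limits.
An optimal schedule: Wed-PM→Tran, Thu-AM→Cho, Thu-PM→Cho+Leclerc, Fri-AM→Cho, Fri-PM→Leclerc, Sat-AM→Tran.
Total: 110 + 115 + 115 + 145 + 115 + 145 + 110 = €855.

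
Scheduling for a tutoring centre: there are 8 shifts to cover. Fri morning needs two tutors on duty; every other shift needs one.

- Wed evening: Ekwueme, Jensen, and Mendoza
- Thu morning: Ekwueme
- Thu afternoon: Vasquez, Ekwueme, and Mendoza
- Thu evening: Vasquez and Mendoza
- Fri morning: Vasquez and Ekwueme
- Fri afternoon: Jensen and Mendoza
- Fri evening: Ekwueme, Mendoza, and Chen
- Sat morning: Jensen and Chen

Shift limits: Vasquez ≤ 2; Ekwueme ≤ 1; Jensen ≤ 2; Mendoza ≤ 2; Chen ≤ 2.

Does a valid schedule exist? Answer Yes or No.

Total capacity is 9 and 9 slots are needed, so capacity alone doesn't rule it out.
Shifts {Thu morning, Fri morning} need 3 worker-slots in total, but the tutors available for any of those shifts (Vasquez and Ekwueme) can supply at most 2 among them. So no valid schedule exists.

No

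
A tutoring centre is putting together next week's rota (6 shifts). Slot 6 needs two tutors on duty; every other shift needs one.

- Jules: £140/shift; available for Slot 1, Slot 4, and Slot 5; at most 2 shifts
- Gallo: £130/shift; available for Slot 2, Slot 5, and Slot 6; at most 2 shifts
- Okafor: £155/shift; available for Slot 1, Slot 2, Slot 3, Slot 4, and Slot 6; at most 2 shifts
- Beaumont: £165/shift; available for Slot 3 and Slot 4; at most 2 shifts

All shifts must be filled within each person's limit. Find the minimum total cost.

£1015

Slot 6 can only be covered by Gallo and Okafor, so that assignment is forced.
Picking the cheapest available tutor for each shift independently would cost £980, but that ignores the shift limits.
An optimal schedule: Slot 1→Jules, Slot 2→Gallo, Slot 3→Okafor, Slot 4→Beaumont, Slot 5→Jules, Slot 6→Gallo+Okafor.
Total: 140 + 130 + 155 + 165 + 140 + 130 + 155 = £1015.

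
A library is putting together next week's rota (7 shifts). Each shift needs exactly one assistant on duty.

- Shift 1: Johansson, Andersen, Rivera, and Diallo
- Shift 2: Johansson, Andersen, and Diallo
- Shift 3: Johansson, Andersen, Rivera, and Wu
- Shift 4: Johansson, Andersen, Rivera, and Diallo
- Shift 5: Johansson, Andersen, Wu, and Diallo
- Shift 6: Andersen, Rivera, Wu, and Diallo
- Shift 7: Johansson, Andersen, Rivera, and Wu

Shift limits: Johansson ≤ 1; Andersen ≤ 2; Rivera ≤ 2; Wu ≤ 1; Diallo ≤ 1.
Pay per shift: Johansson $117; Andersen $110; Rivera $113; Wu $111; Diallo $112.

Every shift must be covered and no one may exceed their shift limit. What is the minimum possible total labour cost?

Picking the cheapest available assistant for each shift independently would cost $770, but that ignores the shift limits.
An optimal schedule: Shift 1→Andersen, Shift 2→Johansson, Shift 3→Andersen, Shift 4→Rivera, Shift 5→Wu, Shift 6→Diallo, Shift 7→Rivera.
Total: 110 + 117 + 110 + 113 + 111 + 112 + 113 = $786.

$786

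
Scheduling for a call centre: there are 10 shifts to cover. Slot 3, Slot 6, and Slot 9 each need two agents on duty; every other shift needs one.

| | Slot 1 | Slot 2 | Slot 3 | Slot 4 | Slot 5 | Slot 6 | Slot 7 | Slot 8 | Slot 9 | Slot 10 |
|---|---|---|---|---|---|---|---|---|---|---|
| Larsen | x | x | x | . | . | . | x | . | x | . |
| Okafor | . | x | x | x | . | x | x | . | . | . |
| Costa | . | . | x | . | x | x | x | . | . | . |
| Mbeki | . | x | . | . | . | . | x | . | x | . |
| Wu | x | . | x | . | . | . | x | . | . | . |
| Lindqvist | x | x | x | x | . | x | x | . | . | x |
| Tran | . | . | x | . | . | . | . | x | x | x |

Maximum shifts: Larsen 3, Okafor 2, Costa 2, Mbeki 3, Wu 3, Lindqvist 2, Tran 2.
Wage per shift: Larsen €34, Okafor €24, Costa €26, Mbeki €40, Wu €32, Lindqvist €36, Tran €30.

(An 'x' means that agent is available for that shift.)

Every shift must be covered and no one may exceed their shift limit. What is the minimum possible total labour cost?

€394

Slot 5 can only be covered by Costa, so that assignment is forced.
Slot 8 can only be covered by Tran, so that assignment is forced.
Picking the cheapest available agent for each shift independently would cost €354, but that ignores the shift limits.
An optimal schedule: Slot 1→Wu, Slot 2→Larsen, Slot 3→Wu+Larsen, Slot 4→Okafor, Slot 5→Costa, Slot 6→Okafor+Costa, Slot 7→Wu, Slot 8→Tran, Slot 9→Tran+Larsen, Slot 10→Lindqvist.
Total: 32 + 34 + 32 + 34 + 24 + 26 + 24 + 26 + 32 + 30 + 30 + 34 + 36 = €394.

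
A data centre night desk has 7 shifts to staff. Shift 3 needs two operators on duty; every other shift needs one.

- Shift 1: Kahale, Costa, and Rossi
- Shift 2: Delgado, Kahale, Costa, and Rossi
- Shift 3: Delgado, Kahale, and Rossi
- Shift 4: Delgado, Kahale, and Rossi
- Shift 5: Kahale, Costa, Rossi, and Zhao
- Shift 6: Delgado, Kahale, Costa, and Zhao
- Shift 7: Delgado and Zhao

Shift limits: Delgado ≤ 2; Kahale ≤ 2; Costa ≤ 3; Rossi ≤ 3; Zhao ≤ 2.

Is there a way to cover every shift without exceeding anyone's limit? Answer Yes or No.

Yes

One valid schedule: Shift 1→Kahale, Shift 2→Costa, Shift 3→Delgado+Kahale, Shift 4→Rossi, Shift 5→Costa, Shift 6→Costa, Shift 7→Delgado.
Loads: Delgado 2/2, Kahale 2/2, Costa 3/3, Rossi 1/3, Zhao 0/2 — all within limits.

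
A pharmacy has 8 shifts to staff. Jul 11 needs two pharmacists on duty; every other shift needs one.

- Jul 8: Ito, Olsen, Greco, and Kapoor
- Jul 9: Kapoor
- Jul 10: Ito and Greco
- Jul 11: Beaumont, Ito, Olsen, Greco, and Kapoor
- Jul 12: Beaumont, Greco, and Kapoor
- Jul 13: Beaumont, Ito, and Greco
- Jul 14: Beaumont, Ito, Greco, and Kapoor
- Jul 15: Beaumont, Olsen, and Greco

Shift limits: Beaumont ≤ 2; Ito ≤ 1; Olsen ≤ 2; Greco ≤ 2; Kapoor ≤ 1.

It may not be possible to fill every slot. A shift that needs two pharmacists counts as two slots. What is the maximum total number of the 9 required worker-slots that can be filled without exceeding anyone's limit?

8

Total capacity across all pharmacists is 2+1+2+2+1 = 8, and 9 slots are needed, so at most 8 can be filled.
An assignment achieving 8: Jul 8→Olsen, Jul 9→Kapoor, Jul 10→Ito, Jul 11→Greco, Jul 12→Beaumont, Jul 13→Beaumont, Jul 14→Greco, Jul 15→Olsen.
Loads: Beaumont 2/2, Ito 1/1, Olsen 2/2, Greco 2/2, Kapoor 1/1.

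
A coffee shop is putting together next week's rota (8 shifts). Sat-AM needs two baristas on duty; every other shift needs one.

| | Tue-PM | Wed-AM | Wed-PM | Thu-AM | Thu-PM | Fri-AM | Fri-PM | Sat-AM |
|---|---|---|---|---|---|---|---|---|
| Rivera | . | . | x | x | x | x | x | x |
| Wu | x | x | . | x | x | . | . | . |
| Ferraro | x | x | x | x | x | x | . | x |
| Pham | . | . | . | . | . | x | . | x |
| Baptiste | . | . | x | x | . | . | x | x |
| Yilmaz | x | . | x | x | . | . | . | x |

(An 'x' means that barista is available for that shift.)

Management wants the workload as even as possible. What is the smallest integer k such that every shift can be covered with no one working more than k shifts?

With 6 baristas and 9 worker-slots to fill, someone must work at least ⌈9/6⌉ = 2 shifts, so k ≥ 2.
k = 2 works: Tue-PM→Wu, Wed-AM→Wu, Wed-PM→Ferraro, Thu-AM→Baptiste, Thu-PM→Rivera, Fri-AM→Ferraro, Fri-PM→Rivera, Sat-AM→Pham+Baptiste.
Loads: Rivera 2, Wu 2, Ferraro 2, Pham 1, Baptiste 2, Yilmaz 0 — all ≤ 2.

2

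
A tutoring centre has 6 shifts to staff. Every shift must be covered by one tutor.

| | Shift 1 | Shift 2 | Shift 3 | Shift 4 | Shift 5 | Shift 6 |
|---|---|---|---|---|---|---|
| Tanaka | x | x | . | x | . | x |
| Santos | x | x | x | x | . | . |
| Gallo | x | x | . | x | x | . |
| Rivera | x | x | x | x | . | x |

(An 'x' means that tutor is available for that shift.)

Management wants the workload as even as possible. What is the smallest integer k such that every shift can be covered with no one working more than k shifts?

With 4 tutors and 6 worker-slots to fill, someone must work at least ⌈6/4⌉ = 2 shifts, so k ≥ 2.
k = 2 works: Shift 1→Tanaka, Shift 2→Santos, Shift 3→Santos, Shift 4→Gallo, Shift 5→Gallo, Shift 6→Tanaka.
Loads: Tanaka 2, Santos 2, Gallo 2, Rivera 0 — all ≤ 2.

2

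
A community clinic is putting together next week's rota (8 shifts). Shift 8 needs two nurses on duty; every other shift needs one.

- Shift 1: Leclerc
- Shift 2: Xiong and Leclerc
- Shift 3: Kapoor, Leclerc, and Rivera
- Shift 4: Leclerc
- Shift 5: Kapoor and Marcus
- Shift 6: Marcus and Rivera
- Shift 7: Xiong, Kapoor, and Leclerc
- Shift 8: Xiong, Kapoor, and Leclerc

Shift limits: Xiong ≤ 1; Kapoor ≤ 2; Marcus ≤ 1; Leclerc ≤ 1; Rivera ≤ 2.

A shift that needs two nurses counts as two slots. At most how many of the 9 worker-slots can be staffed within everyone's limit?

Total capacity across all nurses is 1+2+1+1+2 = 7, and 9 slots are needed, so at most 7 can be filled.
An assignment achieving 7: Shift 1→Leclerc, Shift 2→Xiong, Shift 3→Rivera, Shift 5→Marcus, Shift 6→Rivera, Shift 7→Kapoor, Shift 8→Kapoor.
Loads: Xiong 1/1, Kapoor 2/2, Marcus 1/1, Leclerc 1/1, Rivera 2/2.

7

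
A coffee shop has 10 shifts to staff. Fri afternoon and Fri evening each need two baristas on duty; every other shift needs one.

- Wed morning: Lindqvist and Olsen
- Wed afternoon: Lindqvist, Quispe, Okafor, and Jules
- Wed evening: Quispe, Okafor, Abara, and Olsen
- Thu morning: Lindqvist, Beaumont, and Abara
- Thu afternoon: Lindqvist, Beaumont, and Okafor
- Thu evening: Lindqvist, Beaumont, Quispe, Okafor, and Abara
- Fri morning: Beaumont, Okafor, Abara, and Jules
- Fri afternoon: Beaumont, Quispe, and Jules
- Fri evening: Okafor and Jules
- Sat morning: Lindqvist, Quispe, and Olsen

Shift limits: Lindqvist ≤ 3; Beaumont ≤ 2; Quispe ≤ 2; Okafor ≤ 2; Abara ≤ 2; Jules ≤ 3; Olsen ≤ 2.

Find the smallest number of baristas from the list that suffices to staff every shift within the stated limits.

12 slots to fill and no one can take more than 3, so at least ⌈12/3⌉ = 4 baristas are needed.
Any 4 baristas together have capacity at most 3+3+2+2 = 10 < 12 slots, so 4 can never suffice.
Lindqvist, Beaumont, Quispe, Okafor, and Jules alone can cover everything: Wed morning→Lindqvist, Wed afternoon→Jules, Wed evening→Quispe, Thu morning→Lindqvist, Thu afternoon→Beaumont, Thu evening→Okafor, Fri morning→Beaumont, Fri afternoon→Quispe+Jules, Fri evening→Okafor+Jules, Sat morning→Lindqvist.

5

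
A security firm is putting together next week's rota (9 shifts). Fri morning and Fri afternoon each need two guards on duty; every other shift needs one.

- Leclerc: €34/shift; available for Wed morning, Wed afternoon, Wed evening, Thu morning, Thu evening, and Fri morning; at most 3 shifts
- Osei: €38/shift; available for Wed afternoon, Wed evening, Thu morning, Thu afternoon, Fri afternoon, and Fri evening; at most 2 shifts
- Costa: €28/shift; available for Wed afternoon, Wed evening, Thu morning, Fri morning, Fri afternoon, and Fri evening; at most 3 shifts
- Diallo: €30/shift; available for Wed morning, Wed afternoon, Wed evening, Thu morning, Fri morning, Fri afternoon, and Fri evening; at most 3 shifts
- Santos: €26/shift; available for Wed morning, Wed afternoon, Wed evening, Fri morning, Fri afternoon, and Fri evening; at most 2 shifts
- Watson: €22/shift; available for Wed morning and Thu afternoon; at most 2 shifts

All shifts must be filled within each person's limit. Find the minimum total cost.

€304

Thu evening can only be covered by Leclerc, so that assignment is forced.
Picking the cheapest available guard for each shift independently would cost €292, but that ignores the shift limits.
An optimal schedule: Wed morning→Watson, Wed afternoon→Santos, Wed evening→Diallo, Thu morning→Costa, Thu afternoon→Watson, Thu evening→Leclerc, Fri morning→Costa+Diallo, Fri afternoon→Costa+Diallo, Fri evening→Santos.
Total: 22 + 26 + 30 + 28 + 22 + 34 + 28 + 30 + 28 + 30 + 26 = €304.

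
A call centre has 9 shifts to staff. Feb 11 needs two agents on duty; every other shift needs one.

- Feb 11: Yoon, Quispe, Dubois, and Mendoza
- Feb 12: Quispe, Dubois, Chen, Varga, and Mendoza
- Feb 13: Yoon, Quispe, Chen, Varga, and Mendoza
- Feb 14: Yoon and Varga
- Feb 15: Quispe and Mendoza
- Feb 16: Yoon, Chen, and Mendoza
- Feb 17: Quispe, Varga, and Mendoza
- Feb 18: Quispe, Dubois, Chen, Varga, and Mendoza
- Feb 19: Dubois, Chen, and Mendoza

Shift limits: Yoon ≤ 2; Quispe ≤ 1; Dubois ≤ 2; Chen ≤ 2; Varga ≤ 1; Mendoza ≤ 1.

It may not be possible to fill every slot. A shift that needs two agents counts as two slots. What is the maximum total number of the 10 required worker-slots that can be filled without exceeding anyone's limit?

Total capacity across all agents is 2+1+2+2+1+1 = 9, and 10 slots are needed, so at most 9 can be filled.
An assignment achieving 9: Feb 11→Dubois+Mendoza, Feb 12→Chen, Feb 13→Chen, Feb 14→Yoon, Feb 15→Quispe, Feb 16→Yoon, Feb 17→Varga, Feb 19→Dubois.
Loads: Yoon 2/2, Quispe 1/1, Dubois 2/2, Chen 2/2, Varga 1/1, Mendoza 1/1.

9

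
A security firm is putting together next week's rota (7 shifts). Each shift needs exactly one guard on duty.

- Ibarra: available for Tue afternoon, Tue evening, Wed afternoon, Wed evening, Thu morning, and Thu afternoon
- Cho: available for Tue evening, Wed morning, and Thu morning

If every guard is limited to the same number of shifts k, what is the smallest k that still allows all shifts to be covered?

With 2 guards and 7 worker-slots to fill, someone must work at least ⌈7/2⌉ = 4 shifts, so k ≥ 4.
k = 4 works: Tue afternoon→Ibarra, Tue evening→Cho, Wed morning→Cho, Wed afternoon→Ibarra, Wed evening→Ibarra, Thu morning→Cho, Thu afternoon→Ibarra.
Loads: Ibarra 4, Cho 3 — all ≤ 4.

4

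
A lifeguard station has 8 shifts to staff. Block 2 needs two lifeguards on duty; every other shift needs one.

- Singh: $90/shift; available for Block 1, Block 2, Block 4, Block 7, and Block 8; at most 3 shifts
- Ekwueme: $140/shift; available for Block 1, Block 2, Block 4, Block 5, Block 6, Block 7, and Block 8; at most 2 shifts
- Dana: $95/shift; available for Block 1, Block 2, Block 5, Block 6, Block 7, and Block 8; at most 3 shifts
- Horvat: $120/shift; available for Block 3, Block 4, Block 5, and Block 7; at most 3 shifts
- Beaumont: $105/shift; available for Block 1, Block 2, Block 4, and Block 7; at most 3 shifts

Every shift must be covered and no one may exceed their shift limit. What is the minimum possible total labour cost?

$885

Block 3 can only be covered by Horvat, so that assignment is forced.
Picking the cheapest available lifeguard for each shift independently would cost $855, but that ignores the shift limits.
An optimal schedule: Block 1→Singh, Block 2→Dana+Beaumont, Block 3→Horvat, Block 4→Singh, Block 5→Dana, Block 6→Dana, Block 7→Beaumont, Block 8→Singh.
Total: 90 + 95 + 105 + 120 + 90 + 95 + 95 + 105 + 90 = $885.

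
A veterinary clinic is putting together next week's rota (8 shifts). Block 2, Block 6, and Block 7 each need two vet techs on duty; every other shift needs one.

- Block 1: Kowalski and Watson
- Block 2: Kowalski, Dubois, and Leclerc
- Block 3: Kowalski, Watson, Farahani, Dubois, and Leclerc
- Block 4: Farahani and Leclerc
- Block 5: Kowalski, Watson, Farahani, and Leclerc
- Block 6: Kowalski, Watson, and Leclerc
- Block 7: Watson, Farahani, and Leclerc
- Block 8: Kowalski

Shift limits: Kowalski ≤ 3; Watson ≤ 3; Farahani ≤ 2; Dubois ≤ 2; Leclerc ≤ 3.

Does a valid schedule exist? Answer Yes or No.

Yes

Block 8 can only be covered by Kowalski, so that assignment is forced.
One valid schedule: Block 1→Kowalski, Block 2→Kowalski+Dubois, Block 3→Dubois, Block 4→Farahani, Block 5→Watson, Block 6→Watson+Leclerc, Block 7→Watson+Farahani, Block 8→Kowalski.
Loads: Kowalski 3/3, Watson 3/3, Farahani 2/2, Dubois 2/2, Leclerc 1/3 — all within limits.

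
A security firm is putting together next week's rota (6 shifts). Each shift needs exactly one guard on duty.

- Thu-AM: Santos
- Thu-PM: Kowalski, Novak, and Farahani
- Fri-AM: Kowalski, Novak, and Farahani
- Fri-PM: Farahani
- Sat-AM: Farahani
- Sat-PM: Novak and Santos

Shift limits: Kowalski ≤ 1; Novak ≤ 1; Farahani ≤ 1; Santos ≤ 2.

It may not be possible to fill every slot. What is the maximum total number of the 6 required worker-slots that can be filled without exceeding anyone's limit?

Total capacity across all guards is 1+1+1+2 = 5, and 6 slots are needed, so at most 5 can be filled.
An assignment achieving 5: Thu-AM→Santos, Thu-PM→Kowalski, Fri-AM→Novak, Fri-PM→Farahani, Sat-PM→Santos.
Loads: Kowalski 1/1, Novak 1/1, Farahani 1/1, Santos 2/2.

5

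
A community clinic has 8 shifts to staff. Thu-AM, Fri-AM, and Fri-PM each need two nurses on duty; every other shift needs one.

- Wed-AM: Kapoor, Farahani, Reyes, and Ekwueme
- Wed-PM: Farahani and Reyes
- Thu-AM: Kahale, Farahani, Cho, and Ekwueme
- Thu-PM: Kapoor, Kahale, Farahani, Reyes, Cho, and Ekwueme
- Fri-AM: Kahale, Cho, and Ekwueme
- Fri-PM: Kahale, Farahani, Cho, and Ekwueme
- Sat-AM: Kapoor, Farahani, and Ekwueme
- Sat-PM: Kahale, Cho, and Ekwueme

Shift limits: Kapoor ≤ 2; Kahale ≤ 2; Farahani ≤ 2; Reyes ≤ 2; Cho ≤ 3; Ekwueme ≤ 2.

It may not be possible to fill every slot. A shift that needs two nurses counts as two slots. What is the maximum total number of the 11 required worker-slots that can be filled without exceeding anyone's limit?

Total capacity across all nurses is 2+2+2+2+3+2 = 13, and 11 slots are needed, so at most 11 can be filled.
An assignment achieving 11: Wed-AM→Kapoor, Wed-PM→Farahani, Thu-AM→Farahani+Cho, Thu-PM→Reyes, Fri-AM→Kahale+Cho, Fri-PM→Cho+Ekwueme, Sat-AM→Kapoor, Sat-PM→Kahale.
Loads: Kapoor 2/2, Kahale 2/2, Farahani 2/2, Reyes 1/2, Cho 3/3, Ekwueme 1/2.

11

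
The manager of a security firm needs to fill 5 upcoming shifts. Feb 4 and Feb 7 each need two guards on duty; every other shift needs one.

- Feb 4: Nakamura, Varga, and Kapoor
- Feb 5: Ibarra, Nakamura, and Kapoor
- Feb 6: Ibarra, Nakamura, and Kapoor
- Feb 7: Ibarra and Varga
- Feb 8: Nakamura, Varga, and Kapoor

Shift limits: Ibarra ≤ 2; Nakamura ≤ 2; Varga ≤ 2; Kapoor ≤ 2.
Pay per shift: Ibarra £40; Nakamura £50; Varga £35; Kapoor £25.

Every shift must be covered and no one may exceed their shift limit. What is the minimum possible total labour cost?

£250

Feb 7 can only be covered by Ibarra and Varga, so that assignment is forced.
Picking the cheapest available guard for each shift independently would cost £210, but that ignores the shift limits.
An optimal schedule: Feb 4→Kapoor+Varga, Feb 5→Kapoor, Feb 6→Ibarra, Feb 7→Varga+Ibarra, Feb 8→Nakamura.
Total: 25 + 35 + 25 + 40 + 35 + 40 + 50 = £250.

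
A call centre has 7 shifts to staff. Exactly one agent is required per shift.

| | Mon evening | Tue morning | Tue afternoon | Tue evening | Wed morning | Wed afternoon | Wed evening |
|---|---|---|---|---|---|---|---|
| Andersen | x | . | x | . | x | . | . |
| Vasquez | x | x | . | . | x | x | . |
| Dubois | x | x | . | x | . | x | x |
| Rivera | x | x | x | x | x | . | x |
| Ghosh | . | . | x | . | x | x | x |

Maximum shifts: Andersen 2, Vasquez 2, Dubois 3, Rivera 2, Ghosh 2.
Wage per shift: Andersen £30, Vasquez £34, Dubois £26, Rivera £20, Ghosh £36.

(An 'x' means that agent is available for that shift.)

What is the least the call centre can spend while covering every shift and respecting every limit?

£178

Picking the cheapest available agent for each shift independently would cost £146, but that ignores the shift limits.
An optimal schedule: Mon evening→Dubois, Tue morning→Rivera, Tue afternoon→Andersen, Tue evening→Rivera, Wed morning→Andersen, Wed afternoon→Dubois, Wed evening→Dubois.
Total: 26 + 20 + 30 + 20 + 30 + 26 + 26 = £178.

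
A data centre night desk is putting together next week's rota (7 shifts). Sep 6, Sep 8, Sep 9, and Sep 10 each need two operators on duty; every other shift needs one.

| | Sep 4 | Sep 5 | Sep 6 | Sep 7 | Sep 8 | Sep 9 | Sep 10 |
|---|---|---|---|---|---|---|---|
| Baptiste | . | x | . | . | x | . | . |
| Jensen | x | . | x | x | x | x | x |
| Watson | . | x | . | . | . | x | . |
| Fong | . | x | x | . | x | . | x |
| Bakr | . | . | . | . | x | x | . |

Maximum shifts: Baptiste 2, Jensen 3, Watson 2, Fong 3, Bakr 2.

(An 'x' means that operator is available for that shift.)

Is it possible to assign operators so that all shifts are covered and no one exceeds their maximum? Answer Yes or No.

Total capacity is 12 and 11 slots are needed, so capacity alone doesn't rule it out.
Shifts {Sep 4, Sep 6, Sep 7, Sep 10} need 6 worker-slots in total, but the operators available for any of those shifts (Jensen and Fong) can supply at most 5 among them. So no valid schedule exists.

No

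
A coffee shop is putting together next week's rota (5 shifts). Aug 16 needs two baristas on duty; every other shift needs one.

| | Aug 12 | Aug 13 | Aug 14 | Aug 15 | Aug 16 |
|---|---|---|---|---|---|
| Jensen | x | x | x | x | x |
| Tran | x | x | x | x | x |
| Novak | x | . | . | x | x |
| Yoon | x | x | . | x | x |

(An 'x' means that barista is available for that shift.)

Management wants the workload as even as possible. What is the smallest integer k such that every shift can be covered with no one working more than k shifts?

2

With 4 baristas and 6 worker-slots to fill, someone must work at least ⌈6/4⌉ = 2 shifts, so k ≥ 2.
k = 2 works: Aug 12→Tran, Aug 13→Jensen, Aug 14→Jensen, Aug 15→Tran, Aug 16→Novak+Yoon.
Loads: Jensen 2, Tran 2, Novak 1, Yoon 1 — all ≤ 2.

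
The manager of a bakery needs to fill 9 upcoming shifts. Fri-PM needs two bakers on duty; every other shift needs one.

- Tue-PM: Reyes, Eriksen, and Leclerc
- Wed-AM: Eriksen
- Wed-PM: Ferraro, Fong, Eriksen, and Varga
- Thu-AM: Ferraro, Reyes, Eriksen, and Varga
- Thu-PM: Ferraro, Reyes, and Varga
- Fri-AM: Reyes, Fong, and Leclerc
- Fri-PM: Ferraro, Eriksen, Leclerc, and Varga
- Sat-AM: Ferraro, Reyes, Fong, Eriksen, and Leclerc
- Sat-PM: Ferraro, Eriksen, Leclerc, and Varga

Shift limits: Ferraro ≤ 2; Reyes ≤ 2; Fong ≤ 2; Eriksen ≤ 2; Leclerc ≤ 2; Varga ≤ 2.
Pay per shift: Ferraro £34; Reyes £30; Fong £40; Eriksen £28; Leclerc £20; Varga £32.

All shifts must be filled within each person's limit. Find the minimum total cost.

Wed-AM can only be covered by Eriksen, so that assignment is forced.
Picking the cheapest available baker for each shift independently would cost £242, but that ignores the shift limits.
An optimal schedule: Tue-PM→Leclerc, Wed-AM→Eriksen, Wed-PM→Eriksen, Thu-AM→Reyes, Thu-PM→Reyes, Fri-AM→Leclerc, Fri-PM→Varga+Ferraro, Sat-AM→Ferraro, Sat-PM→Varga.
Total: 20 + 28 + 28 + 30 + 30 + 20 + 32 + 34 + 34 + 32 = £288.

£288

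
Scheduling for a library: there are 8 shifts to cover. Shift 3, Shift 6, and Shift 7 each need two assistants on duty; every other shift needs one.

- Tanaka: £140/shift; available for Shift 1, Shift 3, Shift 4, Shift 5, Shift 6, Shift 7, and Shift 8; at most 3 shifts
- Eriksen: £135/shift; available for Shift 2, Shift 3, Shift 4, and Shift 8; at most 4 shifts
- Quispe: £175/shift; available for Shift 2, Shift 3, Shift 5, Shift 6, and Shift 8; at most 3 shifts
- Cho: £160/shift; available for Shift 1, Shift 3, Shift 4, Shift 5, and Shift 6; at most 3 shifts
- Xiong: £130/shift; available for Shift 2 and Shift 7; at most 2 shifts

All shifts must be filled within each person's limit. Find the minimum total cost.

£1565

Shift 7 can only be covered by Tanaka and Xiong, so that assignment is forced.
Picking the cheapest available assistant for each shift independently would cost £1525, but that ignores the shift limits.
An optimal schedule: Shift 1→Tanaka, Shift 2→Xiong, Shift 3→Eriksen+Cho, Shift 4→Eriksen, Shift 5→Cho, Shift 6→Tanaka+Cho, Shift 7→Xiong+Tanaka, Shift 8→Eriksen.
Total: 140 + 130 + 135 + 160 + 135 + 160 + 140 + 160 + 130 + 140 + 135 = £1565.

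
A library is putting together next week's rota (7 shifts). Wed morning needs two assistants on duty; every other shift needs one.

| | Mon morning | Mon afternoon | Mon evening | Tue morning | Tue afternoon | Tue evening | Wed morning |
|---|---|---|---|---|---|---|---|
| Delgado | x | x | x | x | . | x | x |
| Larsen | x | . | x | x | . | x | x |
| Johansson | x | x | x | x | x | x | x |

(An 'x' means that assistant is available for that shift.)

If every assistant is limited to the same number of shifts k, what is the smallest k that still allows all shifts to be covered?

3

With 3 assistants and 8 worker-slots to fill, someone must work at least ⌈8/3⌉ = 3 shifts, so k ≥ 3.
k = 3 works: Mon morning→Delgado, Mon afternoon→Delgado, Mon evening→Delgado, Tue morning→Larsen, Tue afternoon→Johansson, Tue evening→Larsen, Wed morning→Larsen+Johansson.
Loads: Delgado 3, Larsen 3, Johansson 2 — all ≤ 3.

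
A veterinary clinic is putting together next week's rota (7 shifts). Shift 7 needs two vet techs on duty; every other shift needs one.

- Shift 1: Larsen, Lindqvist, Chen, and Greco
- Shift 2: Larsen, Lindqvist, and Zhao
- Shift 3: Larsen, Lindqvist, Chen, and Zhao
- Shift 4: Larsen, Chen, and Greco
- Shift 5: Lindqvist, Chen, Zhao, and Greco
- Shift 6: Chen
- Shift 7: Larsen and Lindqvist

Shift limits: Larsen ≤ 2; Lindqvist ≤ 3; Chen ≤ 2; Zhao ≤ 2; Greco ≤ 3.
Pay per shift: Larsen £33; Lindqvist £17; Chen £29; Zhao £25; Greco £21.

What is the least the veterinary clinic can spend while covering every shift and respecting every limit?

£176

Shift 6 can only be covered by Chen, so that assignment is forced.
Shift 7 can only be covered by Larsen and Lindqvist, so that assignment is forced.
Picking the cheapest available vet tech for each shift independently would cost £168, but that ignores the shift limits.
An optimal schedule: Shift 1→Greco, Shift 2→Lindqvist, Shift 3→Lindqvist, Shift 4→Greco, Shift 5→Greco, Shift 6→Chen, Shift 7→Lindqvist+Larsen.
Total: 21 + 17 + 17 + 21 + 21 + 29 + 17 + 33 = £176.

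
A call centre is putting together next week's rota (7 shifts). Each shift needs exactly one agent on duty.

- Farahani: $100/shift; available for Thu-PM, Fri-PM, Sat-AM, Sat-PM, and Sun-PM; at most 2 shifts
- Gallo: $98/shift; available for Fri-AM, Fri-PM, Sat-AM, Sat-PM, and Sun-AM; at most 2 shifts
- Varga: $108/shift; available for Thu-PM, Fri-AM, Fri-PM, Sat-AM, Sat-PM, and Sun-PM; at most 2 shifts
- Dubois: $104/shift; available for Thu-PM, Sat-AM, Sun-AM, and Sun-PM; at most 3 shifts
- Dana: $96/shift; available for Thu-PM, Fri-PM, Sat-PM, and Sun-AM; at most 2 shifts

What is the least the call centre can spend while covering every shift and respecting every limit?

Picking the cheapest available agent for each shift independently would cost $680, but that ignores the shift limits.
An optimal schedule: Thu-PM→Dana, Fri-AM→Gallo, Fri-PM→Gallo, Sat-AM→Dubois, Sat-PM→Farahani, Sun-AM→Dana, Sun-PM→Farahani.
Total: 96 + 98 + 98 + 104 + 100 + 96 + 100 = $692.

$692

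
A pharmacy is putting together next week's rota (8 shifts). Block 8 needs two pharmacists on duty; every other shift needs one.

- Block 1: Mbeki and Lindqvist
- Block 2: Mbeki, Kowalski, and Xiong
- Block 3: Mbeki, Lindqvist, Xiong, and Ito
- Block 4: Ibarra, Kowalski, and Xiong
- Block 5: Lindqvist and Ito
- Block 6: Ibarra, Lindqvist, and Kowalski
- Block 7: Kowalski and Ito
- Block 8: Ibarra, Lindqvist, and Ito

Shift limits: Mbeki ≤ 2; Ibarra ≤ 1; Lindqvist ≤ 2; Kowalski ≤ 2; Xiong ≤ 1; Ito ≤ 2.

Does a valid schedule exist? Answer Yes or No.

One valid schedule: Block 1→Mbeki, Block 2→Mbeki, Block 3→Xiong, Block 4→Ibarra, Block 5→Lindqvist, Block 6→Kowalski, Block 7→Kowalski, Block 8→Lindqvist+Ito.
Loads: Mbeki 2/2, Ibarra 1/1, Lindqvist 2/2, Kowalski 2/2, Xiong 1/1, Ito 1/2 — all within limits.

Yes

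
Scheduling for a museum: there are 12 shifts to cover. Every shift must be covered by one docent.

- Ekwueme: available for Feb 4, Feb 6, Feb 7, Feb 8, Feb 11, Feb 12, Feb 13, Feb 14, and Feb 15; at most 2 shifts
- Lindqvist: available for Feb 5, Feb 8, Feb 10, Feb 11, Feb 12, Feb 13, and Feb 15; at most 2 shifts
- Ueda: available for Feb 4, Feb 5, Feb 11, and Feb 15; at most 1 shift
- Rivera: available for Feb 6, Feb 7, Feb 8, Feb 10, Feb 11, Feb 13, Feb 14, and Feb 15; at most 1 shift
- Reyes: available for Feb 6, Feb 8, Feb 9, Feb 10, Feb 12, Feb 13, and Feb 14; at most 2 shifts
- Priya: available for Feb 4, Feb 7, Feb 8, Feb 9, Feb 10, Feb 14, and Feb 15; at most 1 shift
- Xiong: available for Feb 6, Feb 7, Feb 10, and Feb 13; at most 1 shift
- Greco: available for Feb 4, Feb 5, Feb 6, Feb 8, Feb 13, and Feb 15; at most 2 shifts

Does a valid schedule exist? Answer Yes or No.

One valid schedule: Feb 4→Ekwueme, Feb 5→Lindqvist, Feb 6→Xiong, Feb 7→Rivera, Feb 8→Greco, Feb 9→Reyes, Feb 10→Priya, Feb 11→Lindqvist, Feb 12→Ekwueme, Feb 13→Greco, Feb 14→Reyes, Feb 15→Ueda.
Loads: Ekwueme 2/2, Lindqvist 2/2, Ueda 1/1, Rivera 1/1, Reyes 2/2, Priya 1/1, Xiong 1/1, Greco 2/2 — all within limits.

Yes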